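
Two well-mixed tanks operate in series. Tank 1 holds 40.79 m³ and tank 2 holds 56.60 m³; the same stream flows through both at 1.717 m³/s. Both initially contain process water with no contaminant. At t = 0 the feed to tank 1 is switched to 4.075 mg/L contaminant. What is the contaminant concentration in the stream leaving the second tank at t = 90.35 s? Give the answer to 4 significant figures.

3.368 mg/L

Each tank obeys Vᵢ dCᵢ/dt = Q(Cᵢ₋₁ − Cᵢ), so τᵢ = Vᵢ/Q.
τ₁ = 40.79/1.717 = 23.7566 s; τ₂ = 56.60/1.717 = 32.9645 s.
Tank 1: C₁ = C_in(1 − e^(−t/τ₁)). Tank 2 (τ₁ ≠ τ₂): C₂ = C_in[1 − (τ₁ e^(−t/τ₁) − τ₂ e^(−t/τ₂))/(τ₁ − τ₂)].
At t = 90.35: e^(−t/τ₁) = 0.0223002, e^(−t/τ₂) = 0.0645168.
C₂ = 4.075·[1 − (23.7566·0.0223002 − 32.9645·0.0645168)/(-9.20792)] = 4.075·0.826564 = 3.36825 mg/L.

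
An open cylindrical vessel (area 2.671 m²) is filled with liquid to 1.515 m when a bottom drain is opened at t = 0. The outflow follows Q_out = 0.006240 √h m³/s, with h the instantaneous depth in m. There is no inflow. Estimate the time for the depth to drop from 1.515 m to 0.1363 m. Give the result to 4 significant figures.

With no inflow, A dh/dt = −0.006240 √h.
Separate and integrate: 2(√h − √h₀) = −(0.006240/A) t.
t = 2A(√h₀ − √h)/0.006240 = 2·2.671·(√1.515 − √0.1363)/0.006240
  = 5.34200 × (1.23085 − 0.369188) / 0.006240 = 737.663 s.

737.7 s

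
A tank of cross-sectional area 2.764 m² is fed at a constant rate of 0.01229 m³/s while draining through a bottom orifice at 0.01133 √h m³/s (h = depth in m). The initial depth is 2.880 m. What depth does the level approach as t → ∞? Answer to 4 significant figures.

Level balance: A dh/dt = 0.01229 − 0.01133 √h. Setting dh/dt = 0:
Q_in = 0.01133 √h_ss ⇒ √h_ss = 0.01229/0.01133 = 1.08473.
h_ss = 1.08473² = 1.17664 m. (Since h₀ = 2.880 m > h_ss, the level will fall toward this value.)

1.177 m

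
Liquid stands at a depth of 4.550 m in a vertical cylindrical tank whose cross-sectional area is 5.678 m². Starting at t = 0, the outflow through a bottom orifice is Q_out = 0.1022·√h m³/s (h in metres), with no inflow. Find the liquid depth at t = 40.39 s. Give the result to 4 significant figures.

A dh/dt = −Q_out = −0.1022 √h.
∫ h^(−1/2) dh = −(0.1022/A) ∫ dt, giving 2√h = 2√h₀ − (0.1022/A) t.
√h = √4.550 − 0.1022·40.39/(2·5.678) = 2.13307 − 0.363496 = 1.76958.
h = 1.76958² = 3.13140 m.

3.131 m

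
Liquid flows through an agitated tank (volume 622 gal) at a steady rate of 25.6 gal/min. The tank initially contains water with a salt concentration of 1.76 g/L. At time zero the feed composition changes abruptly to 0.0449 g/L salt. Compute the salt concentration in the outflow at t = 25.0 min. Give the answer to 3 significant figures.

0.658 g/L

Unsteady species balance (constant V, well mixed): V dC/dt = Q(C_in − C).
Rewrite as dC/dt + C/τ = C_in/τ, τ = V/Q = 24.297 min.
C approaches C_in exponentially: C(t) = C_in + (C₀ − C_in) e^(−t/τ).
C(25.0) = 0.0449 + (1.76 − 0.0449)·e^(−25.0/24.297) = 0.0449 + (1.7151)·0.35739 = 0.65785 g/L.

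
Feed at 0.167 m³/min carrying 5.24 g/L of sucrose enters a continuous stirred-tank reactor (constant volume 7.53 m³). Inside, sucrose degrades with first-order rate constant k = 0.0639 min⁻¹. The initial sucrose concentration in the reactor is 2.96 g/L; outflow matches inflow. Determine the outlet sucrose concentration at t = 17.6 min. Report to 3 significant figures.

1.70 g/L

V dC/dt = Q(C_in − C) − k V C.
This is linear with rate a = Q/V + k = 0.086078 min⁻¹.
C_ss = Q C_in/(Q + kV) = 1.3501 g/L; C(t) = C_ss + (C₀ − C_ss) e^(−a t).
C(17.6) = 1.3501 + (1.6099)·e^(−0.086078·17.6) = 1.3501 + (1.6099)·0.21981 = 1.7040 g/L.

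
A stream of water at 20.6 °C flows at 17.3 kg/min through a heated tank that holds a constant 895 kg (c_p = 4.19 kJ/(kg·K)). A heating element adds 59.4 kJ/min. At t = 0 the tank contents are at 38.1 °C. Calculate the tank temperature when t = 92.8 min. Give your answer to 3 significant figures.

24.2 °C

Energy balance: M c_p dT/dt = ṁ c_p (T_in − T) + 59.4.
Rearrange: dT/dt = (T_ss − T)/τ with τ = M/ṁ = 51.734 min and T_ss = T_in + Q̇/(ṁ c_p) = 21.419 °C.
Integrating: T(t) = T_ss + (T₀ − T_ss) e^(−t/τ).
T(92.8) = 21.419 + (16.681)·e^(−92.8/51.734) = 21.419 + (16.681)·0.16633 = 24.194 °C.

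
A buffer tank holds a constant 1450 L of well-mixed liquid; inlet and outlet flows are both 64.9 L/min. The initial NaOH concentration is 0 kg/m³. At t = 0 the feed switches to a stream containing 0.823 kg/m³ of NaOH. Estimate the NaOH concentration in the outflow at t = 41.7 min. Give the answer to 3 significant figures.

0.696 kg/m³

Accumulation = in − out for the solute gives V dC/dt = Q(C_in − C).
Rewrite as dC/dt + C/τ = C_in/τ, τ = V/Q = 22.342 min.
C approaches C_in exponentially: C(t) = C_in + (C₀ − C_in) e^(−t/τ).
C(41.7) = 0.823 + (0 − 0.823)·e^(−41.7/22.342) = 0.823 + (-0.82300)·0.15467 = 0.69570 kg/m³.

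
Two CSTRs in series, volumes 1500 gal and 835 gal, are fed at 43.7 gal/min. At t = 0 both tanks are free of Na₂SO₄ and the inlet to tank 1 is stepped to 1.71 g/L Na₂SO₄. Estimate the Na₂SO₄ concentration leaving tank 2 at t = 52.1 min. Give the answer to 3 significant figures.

Time constants: τᵢ = Vᵢ/Q for each well-mixed tank.
τ₁ = 1500/43.7 = 34.325 min; τ₂ = 835/43.7 = 19.108 min.
Solving the cascade with C₁(0)=C₂(0)=0 gives C₂(t) = C_in[1 − (τ₁ e^(−t/τ₁) − τ₂ e^(−t/τ₂))/(τ₁ − τ₂)].
At t = 52.1: e^(−t/τ₁) = 0.21918, e^(−t/τ₂) = 0.065437.
C₂ = 1.71·[1 − (34.325·0.21918 − 19.108·0.065437)/(15.217)] = 1.71·0.58777 = 1.0051 g/L.

1.01 g/L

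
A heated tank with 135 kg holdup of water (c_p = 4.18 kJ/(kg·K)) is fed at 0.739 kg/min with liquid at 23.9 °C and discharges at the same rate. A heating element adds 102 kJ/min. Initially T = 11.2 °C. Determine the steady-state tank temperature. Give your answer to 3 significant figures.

56.9 °C

M c_p dT/dt = ṁ c_p (T_in − T) + Q̇.
At steady state dT/dt = 0 ⇒ T_ss = T_in + Q̇/(ṁ c_p) = 23.9 + 102/(0.739·4.18) = 56.920 °C.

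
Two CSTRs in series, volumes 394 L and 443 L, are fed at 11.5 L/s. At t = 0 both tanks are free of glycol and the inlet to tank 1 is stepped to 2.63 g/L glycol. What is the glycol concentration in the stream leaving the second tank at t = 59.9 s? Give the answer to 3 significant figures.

1.29 g/L

Species balance on tank i: dCᵢ/dt = (Cᵢ₋₁ − Cᵢ)/τᵢ with τᵢ = Vᵢ/Q.
τ₁ = 394/11.5 = 34.261 s; τ₂ = 443/11.5 = 38.522 s.
Solving the cascade with C₁(0)=C₂(0)=0 gives C₂(t) = C_in[1 − (τ₁ e^(−t/τ₁) − τ₂ e^(−t/τ₂))/(τ₁ − τ₂)].
At t = 59.9: e^(−t/τ₁) = 0.17406, e^(−t/τ₂) = 0.21120.
C₂ = 2.63·[1 − (34.261·0.17406 − 38.522·0.21120)/(-4.2609)] = 2.63·0.49020 = 1.2892 g/L.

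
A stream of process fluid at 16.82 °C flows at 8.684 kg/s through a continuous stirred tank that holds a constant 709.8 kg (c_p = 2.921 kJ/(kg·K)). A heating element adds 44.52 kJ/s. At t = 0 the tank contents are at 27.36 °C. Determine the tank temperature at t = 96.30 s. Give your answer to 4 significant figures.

M c_p dT/dt = ṁ c_p (T_in − T) + Q̇.
Rearrange: dT/dt = (T_ss − T)/τ with τ = M/ṁ = 81.7365 s and T_ss = T_in + Q̇/(ṁ c_p) = 18.5751 °C.
This is linear first-order; T(t) = T_ss + (T₀ − T_ss) e^(−t/τ).
T(96.30) = 18.5751 + (8.78489)·e^(−96.30/81.7365) = 18.5751 + (8.78489)·0.307840 = 21.2794 °C.

21.28 °C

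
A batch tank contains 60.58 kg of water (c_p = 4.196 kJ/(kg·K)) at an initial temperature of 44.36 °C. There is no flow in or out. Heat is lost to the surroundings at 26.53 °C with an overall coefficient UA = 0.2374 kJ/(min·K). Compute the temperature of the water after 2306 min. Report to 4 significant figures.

Lumped-capacitance energy balance: M c_p dT/dt = UA(T_amb − T).
dT/dt = (T_ss − T)/τ with T_ss = T_amb = 26.5300 °C, τ = M c_p/UA = 60.58·4.196/0.2374 = 1070.74 min.
Integrating: T(t) = T_ss + (T₀ − T_ss) e^(−t/τ).
T(2306) = 26.5300 + (17.8300)·0.116060 = 28.5993 °C.

28.60 °C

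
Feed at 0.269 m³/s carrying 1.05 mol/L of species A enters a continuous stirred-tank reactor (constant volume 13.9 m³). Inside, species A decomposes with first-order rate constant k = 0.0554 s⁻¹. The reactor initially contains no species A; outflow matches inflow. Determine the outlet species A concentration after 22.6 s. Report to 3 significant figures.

0.222 mol/L

Accumulation = in − out − consumed: V dC/dt = Q C_in − Q C − k V C.
This is linear with rate a = Q/V + k = 0.074753 s⁻¹.
C_ss = Q C_in/(Q + kV) = 0.27183 mol/L; C(t) = C_ss + (C₀ − C_ss) e^(−a t).
C(22.6) = 0.27183 + (-0.27183)·e^(−0.074753·22.6) = 0.27183 + (-0.27183)·0.18463 = 0.22164 mol/L.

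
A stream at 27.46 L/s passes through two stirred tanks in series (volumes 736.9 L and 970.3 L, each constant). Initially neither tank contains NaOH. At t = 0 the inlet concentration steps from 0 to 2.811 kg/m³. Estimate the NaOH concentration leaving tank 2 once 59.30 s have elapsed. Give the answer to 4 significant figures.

1.603 kg/m³

Species balance on tank i: dCᵢ/dt = (Cᵢ₋₁ − Cᵢ)/τᵢ with τᵢ = Vᵢ/Q.
τ₁ = 736.9/27.46 = 26.8354 s; τ₂ = 970.3/27.46 = 35.3350 s.
Solving the cascade with C₁(0)=C₂(0)=0 gives C₂(t) = C_in[1 − (τ₁ e^(−t/τ₁) − τ₂ e^(−t/τ₂))/(τ₁ − τ₂)].
At t = 59.30: e^(−t/τ₁) = 0.109726, e^(−t/τ₂) = 0.186706.
C₂ = 2.811·[1 − (26.8354·0.109726 − 35.3350·0.186706)/(-8.49964)] = 2.811·0.570251 = 1.60297 kg/m³.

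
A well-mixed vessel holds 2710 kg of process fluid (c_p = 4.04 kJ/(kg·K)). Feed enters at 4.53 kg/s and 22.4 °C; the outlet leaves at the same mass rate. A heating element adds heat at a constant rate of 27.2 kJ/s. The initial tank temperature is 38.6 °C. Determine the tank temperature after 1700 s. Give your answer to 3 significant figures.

M c_p dT/dt = ṁ c_p (T_in − T) + Q̇.
τ = M/ṁ = 598.23 s; T_ss = T_in + Q̇/(ṁ c_p) = 22.4 + 27.2/(4.53·4.04) = 23.886 °C.
Integrating: T(t) = T_ss + (T₀ − T_ss) e^(−t/τ).
T(1700) = 23.886 + (14.714)·e^(−1700/598.23) = 23.886 + (14.714)·0.058327 = 24.744 °C.

24.7 °C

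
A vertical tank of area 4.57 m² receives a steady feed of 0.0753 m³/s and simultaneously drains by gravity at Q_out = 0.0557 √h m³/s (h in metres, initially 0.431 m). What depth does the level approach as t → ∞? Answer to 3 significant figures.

Mass balance (ρ constant): A dh/dt = Q_in − 0.0557 √h. At steady state dh/dt = 0:
Q_in = 0.0557 √h_ss ⇒ √h_ss = 0.0753/0.0557 = 1.3519.
h_ss = 1.3519² = 1.8276 m. (Since h₀ = 0.431 m < h_ss, the level will rise toward this value.)

1.83 m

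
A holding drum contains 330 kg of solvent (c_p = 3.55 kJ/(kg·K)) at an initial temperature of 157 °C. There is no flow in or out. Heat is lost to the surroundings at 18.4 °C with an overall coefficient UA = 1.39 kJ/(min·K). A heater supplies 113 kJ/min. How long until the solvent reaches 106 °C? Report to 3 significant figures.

1860 min

Lumped-capacitance energy balance: M c_p dT/dt = UA(T_amb − T) + Q̇.
τ = M c_p/UA = 842.81 min; T_ss = T_amb + Q̇/UA = 18.4 + 113/1.39 = 99.695 °C.
T(t) = T_ss + (T₀ − T_ss)e^(−t/τ); set T = 106:
t = −τ ln[(T − T_ss)/(T₀ − T_ss)] = −842.81 · ln(0.11003) = 1860.1 min.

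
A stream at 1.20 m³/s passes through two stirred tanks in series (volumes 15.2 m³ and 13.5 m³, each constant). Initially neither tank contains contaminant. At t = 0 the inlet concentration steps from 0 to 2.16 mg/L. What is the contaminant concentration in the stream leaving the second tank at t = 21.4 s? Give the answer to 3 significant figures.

Species balance on tank i: dCᵢ/dt = (Cᵢ₋₁ − Cᵢ)/τᵢ with τᵢ = Vᵢ/Q.
τ₁ = 15.2/1.20 = 12.667 s; τ₂ = 13.5/1.20 = 11.250 s.
Tank 1: C₁ = C_in(1 − e^(−t/τ₁)). Tank 2 (τ₁ ≠ τ₂): C₂ = C_in[1 − (τ₁ e^(−t/τ₁) − τ₂ e^(−t/τ₂))/(τ₁ − τ₂)].
At t = 21.4: e^(−t/τ₁) = 0.18462, e^(−t/τ₂) = 0.14924.
C₂ = 2.16·[1 − (12.667·0.18462 − 11.250·0.14924)/(1.4167)] = 2.16·0.53442 = 1.1544 mg/L.

1.15 mg/L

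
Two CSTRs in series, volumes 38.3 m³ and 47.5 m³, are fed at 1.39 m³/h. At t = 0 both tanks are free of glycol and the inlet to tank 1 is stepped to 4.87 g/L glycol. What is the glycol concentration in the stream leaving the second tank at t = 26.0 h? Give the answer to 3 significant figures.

1.01 g/L

Each tank obeys Vᵢ dCᵢ/dt = Q(Cᵢ₋₁ − Cᵢ), so τᵢ = Vᵢ/Q.
τ₁ = 38.3/1.39 = 27.554 h; τ₂ = 47.5/1.39 = 34.173 h.
Tank 1: C₁ = C_in(1 − e^(−t/τ₁)). Tank 2 (τ₁ ≠ τ₂): C₂ = C_in[1 − (τ₁ e^(−t/τ₁) − τ₂ e^(−t/τ₂))/(τ₁ − τ₂)].
At t = 26.0: e^(−t/τ₁) = 0.38922, e^(−t/τ₂) = 0.46727.
C₂ = 4.87·[1 − (27.554·0.38922 − 34.173·0.46727)/(-6.6187)] = 4.87·0.20780 = 1.0120 g/L.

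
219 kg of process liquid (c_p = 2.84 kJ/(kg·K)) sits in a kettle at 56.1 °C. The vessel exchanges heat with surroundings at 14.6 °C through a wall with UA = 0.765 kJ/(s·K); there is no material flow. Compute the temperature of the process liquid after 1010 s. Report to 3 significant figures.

Lumped-capacitance energy balance: M c_p dT/dt = UA(T_amb − T).
dT/dt = (T_ss − T)/τ with T_ss = T_amb = 14.600 °C, τ = M c_p/UA = 219·2.84/0.765 = 813.02 s.
T approaches T_ss exponentially: T(t) = T_ss + (T₀ − T_ss) e^(−t/τ).
T(1010) = 14.600 + (41.500)·0.28872 = 26.582 °C.

26.6 °C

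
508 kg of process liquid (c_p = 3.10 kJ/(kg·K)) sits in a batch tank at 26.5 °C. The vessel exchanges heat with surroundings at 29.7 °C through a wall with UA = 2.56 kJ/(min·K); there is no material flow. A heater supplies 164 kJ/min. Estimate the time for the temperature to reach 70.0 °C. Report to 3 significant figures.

640 min

Heat balance on the well-mixed liquid: M c_p dT/dt = −UA(T − T_amb) + Q̇.
τ = M c_p/UA = 615.16 min; T_ss = T_amb + Q̇/UA = 29.7 + 164/2.56 = 93.763 °C.
T(t) = T_ss + (T₀ − T_ss)e^(−t/τ); set T = 70.0:
t = −τ ln[(T − T_ss)/(T₀ − T_ss)] = −615.16 · ln(0.35328) = 640.07 min.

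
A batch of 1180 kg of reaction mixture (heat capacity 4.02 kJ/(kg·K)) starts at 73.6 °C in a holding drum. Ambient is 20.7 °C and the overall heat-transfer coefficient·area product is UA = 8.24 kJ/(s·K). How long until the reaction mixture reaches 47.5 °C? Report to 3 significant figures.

M c_p dT/dt = −UA(T − T_amb).
τ = M c_p/UA = 575.68 s; T_ss = T_amb = 20.700 °C.
T(t) = T_ss + (T₀ − T_ss)e^(−t/τ); set T = 47.5:
t = −τ ln[(T − T_ss)/(T₀ − T_ss)] = −575.68 · ln(0.50662) = 391.46 s.

391 s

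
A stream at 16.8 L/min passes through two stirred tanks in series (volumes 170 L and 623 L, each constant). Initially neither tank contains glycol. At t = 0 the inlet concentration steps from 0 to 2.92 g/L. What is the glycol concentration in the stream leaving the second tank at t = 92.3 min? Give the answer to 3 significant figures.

2.59 g/L

Time constants: τᵢ = Vᵢ/Q for each well-mixed tank.
τ₁ = 170/16.8 = 10.119 min; τ₂ = 623/16.8 = 37.083 min.
Solving the cascade with C₁(0)=C₂(0)=0 gives C₂(t) = C_in[1 − (τ₁ e^(−t/τ₁) − τ₂ e^(−t/τ₂))/(τ₁ − τ₂)].
At t = 92.3: e^(−t/τ₁) = 0.00010930, e^(−t/τ₂) = 0.082994.
C₂ = 2.92·[1 − (10.119·0.00010930 − 37.083·0.082994)/(-26.964)] = 2.92·0.88590 = 2.5868 g/L.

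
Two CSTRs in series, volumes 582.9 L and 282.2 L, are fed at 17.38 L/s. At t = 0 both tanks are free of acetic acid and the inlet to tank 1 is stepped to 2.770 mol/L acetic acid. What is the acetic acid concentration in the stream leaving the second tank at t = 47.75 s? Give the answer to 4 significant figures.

1.614 mol/L

Species balance on tank i: dCᵢ/dt = (Cᵢ₋₁ − Cᵢ)/τᵢ with τᵢ = Vᵢ/Q.
τ₁ = 582.9/17.38 = 33.5386 s; τ₂ = 282.2/17.38 = 16.2371 s.
Tank 1: C₁ = C_in(1 − e^(−t/τ₁)). Tank 2 (τ₁ ≠ τ₂): C₂ = C_in[1 − (τ₁ e^(−t/τ₁) − τ₂ e^(−t/τ₂))/(τ₁ − τ₂)].
At t = 47.75: e^(−t/τ₁) = 0.240813, e^(−t/τ₂) = 0.0528232.
C₂ = 2.770·[1 − (33.5386·0.240813 − 16.2371·0.0528232)/(17.3015)] = 2.770·0.582763 = 1.61425 mol/L.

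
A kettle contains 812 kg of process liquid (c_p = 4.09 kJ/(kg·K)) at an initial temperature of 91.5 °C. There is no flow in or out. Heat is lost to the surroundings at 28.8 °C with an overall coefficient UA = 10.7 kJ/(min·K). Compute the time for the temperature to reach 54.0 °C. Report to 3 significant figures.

Lumped-capacitance energy balance: M c_p dT/dt = UA(T_amb − T).
τ = M c_p/UA = 310.38 min; T_ss = T_amb = 28.800 °C.
T(t) = T_ss + (T₀ − T_ss)e^(−t/τ); set T = 54.0:
t = −τ ln[(T − T_ss)/(T₀ − T_ss)] = −310.38 · ln(0.40191) = 282.92 min.

283 min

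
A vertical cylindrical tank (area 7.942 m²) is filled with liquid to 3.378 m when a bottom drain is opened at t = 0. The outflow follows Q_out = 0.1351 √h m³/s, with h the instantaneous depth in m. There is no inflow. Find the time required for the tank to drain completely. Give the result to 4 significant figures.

216.1 s

With no inflow, A dh/dt = −0.1351 √h.
∫ h^(−1/2) dh = −(0.1351/A) ∫ dt, giving 2√h = 2√h₀ − (0.1351/A) t.
Tank is empty when √h = 0: t_empty = 2A√h₀/0.1351.
t_empty = 2·7.942·√3.378/0.1351 = 15.8840·1.83793/0.1351 = 216.090 s.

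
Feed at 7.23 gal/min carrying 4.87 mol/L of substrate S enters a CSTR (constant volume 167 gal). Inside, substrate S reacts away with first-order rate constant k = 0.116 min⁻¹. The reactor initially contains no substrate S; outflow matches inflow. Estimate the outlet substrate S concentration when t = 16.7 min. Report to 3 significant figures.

Accumulation = in − out − consumed: V dC/dt = Q C_in − Q C − k V C.
This is linear with rate a = Q/V + k = 0.15929 min⁻¹.
C_ss = Q C_in/(Q + kV) = 1.3236 mol/L; C(t) = C_ss + (C₀ − C_ss) e^(−a t).
C(16.7) = 1.3236 + (-1.3236)·e^(−0.15929·16.7) = 1.3236 + (-1.3236)·0.069934 = 1.2310 mol/L.

1.23 mol/L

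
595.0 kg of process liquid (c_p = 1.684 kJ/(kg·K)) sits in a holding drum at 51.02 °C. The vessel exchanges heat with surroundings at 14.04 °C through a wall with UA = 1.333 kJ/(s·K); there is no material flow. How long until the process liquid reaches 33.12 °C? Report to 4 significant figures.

Unsteady energy balance on the tank contents: M c_p dT/dt = −UA(T − T_amb).
τ = M c_p/UA = 751.673 s; T_ss = T_amb = 14.0400 °C.
T(t) = T_ss + (T₀ − T_ss)e^(−t/τ); set T = 33.12:
t = −τ ln[(T − T_ss)/(T₀ − T_ss)] = −751.673 · ln(0.515955) = 497.409 s.

497.4 s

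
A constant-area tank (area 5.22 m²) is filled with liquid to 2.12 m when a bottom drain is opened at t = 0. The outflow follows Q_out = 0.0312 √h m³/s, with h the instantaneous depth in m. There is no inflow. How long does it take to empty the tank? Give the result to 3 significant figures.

487 s

A dh/dt = −Q_out = −0.0312 √h.
Separate and integrate: 2(√h − √h₀) = −(0.0312/A) t.
Tank is empty when √h = 0: t_empty = 2A√h₀/0.0312.
t_empty = 2·5.22·√2.12/0.0312 = 10.440·1.4560/0.0312 = 487.21 s.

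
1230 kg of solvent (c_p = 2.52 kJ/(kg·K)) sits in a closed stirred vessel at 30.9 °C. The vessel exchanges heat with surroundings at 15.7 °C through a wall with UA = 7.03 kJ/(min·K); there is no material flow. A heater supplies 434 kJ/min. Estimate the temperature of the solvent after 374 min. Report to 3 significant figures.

Heat balance on the well-mixed liquid: M c_p dT/dt = −UA(T − T_amb) + Q̇.
dT/dt = (T_ss − T)/τ with T_ss = T_amb + Q̇/UA = 15.7 + 434/7.03 = 77.435 °C, τ = M c_p/UA = 1230·2.52/7.03 = 440.91 min.
Solution: T(t) = T_ss + (T₀ − T_ss) e^(−t/τ).
T(374) = 77.435 + (-46.535)·0.42817 = 57.511 °C.

57.5 °C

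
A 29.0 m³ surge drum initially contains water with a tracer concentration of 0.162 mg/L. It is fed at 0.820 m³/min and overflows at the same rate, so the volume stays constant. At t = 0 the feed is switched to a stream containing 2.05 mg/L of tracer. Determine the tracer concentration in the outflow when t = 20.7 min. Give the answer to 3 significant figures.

Transient balance on the dissolved component: V dC/dt = Q(C_in − C).
So dC/dt = (C_in − C)/τ with τ = V/Q = 29.0/0.820 = 35.366 min.
C approaches C_in exponentially: C(t) = C_in + (C₀ − C_in) e^(−t/τ).
C(20.7) = 2.05 + (0.162 − 2.05)·e^(−20.7/35.366) = 2.05 + (-1.8880)·0.55693 = 0.99851 mg/L.

0.999 mg/L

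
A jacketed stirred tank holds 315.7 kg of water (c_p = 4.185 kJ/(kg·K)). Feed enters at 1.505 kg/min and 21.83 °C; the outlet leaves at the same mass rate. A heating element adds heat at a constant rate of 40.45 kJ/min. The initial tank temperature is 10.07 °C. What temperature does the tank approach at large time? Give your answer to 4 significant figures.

28.25 °C

M c_p dT/dt = ṁ c_p (T_in − T) + Q̇.
At steady state dT/dt = 0 ⇒ T_ss = T_in + Q̇/(ṁ c_p) = 21.83 + 40.45/(1.505·4.185) = 28.2522 °C.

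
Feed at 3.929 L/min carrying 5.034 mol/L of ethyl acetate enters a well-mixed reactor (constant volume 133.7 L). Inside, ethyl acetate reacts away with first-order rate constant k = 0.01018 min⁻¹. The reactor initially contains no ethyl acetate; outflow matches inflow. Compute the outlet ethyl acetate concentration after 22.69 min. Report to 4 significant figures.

V dC/dt = Q(C_in − C) − k V C.
This is linear with rate a = Q/V + k = 0.0395667 min⁻¹.
C_ss = Q C_in/(Q + kV) = 3.73882 mol/L; C(t) = C_ss + (C₀ − C_ss) e^(−a t).
C(22.69) = 3.73882 + (-3.73882)·e^(−0.0395667·22.69) = 3.73882 + (-3.73882)·0.407478 = 2.21533 mol/L.

2.215 mol/L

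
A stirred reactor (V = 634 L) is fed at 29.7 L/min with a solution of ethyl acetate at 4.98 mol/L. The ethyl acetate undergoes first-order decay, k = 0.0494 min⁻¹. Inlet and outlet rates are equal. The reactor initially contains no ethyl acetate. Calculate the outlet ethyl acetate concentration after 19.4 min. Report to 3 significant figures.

Accumulation = in − out − consumed: V dC/dt = Q C_in − Q C − k V C.
dC/dt = (Q/V) C_in − (Q/V + k) C; effective rate a = Q/V + k = 0.046845 + 0.0494 = 0.096245 min⁻¹.
C_ss = Q C_in/(Q + kV) = 2.4239 mol/L; C(t) = C_ss + (C₀ − C_ss) e^(−a t).
C(19.4) = 2.4239 + (-2.4239)·e^(−0.096245·19.4) = 2.4239 + (-2.4239)·0.15456 = 2.0493 mol/L.

2.05 mol/L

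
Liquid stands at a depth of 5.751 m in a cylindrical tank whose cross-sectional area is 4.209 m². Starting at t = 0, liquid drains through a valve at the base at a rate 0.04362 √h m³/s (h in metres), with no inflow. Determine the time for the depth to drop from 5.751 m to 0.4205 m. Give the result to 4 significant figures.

337.7 s

A dh/dt = −Q_out = −0.04362 √h.
This is separable: 2 d(√h)/dt = −0.04362/A, so √h = √h₀ − (0.04362/(2A)) t.
t = 2A(√h₀ − √h)/0.04362 = 2·4.209·(√5.751 − √0.4205)/0.04362
  = 8.41800 × (2.39812 − 0.648460) / 0.04362 = 337.659 s.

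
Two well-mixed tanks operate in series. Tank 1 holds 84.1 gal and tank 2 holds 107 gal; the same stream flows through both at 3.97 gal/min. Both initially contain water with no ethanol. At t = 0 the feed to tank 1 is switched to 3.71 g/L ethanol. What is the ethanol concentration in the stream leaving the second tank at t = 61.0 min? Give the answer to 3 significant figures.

2.67 g/L

Species balance on tank i: dCᵢ/dt = (Cᵢ₋₁ − Cᵢ)/τᵢ with τᵢ = Vᵢ/Q.
τ₁ = 84.1/3.97 = 21.184 min; τ₂ = 107/3.97 = 26.952 min.
Solving the cascade with C₁(0)=C₂(0)=0 gives C₂(t) = C_in[1 − (τ₁ e^(−t/τ₁) − τ₂ e^(−t/τ₂))/(τ₁ − τ₂)].
At t = 61.0: e^(−t/τ₁) = 0.056160, e^(−t/τ₂) = 0.10401.
C₂ = 3.71·[1 − (21.184·0.056160 − 26.952·0.10401)/(-5.7683)] = 3.71·0.72026 = 2.6722 g/L.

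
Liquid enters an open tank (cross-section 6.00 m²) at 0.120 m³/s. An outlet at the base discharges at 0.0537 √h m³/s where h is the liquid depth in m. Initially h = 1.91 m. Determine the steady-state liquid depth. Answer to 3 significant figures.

4.99 m

Level balance: A dh/dt = 0.120 − 0.0537 √h. Setting dh/dt = 0:
Q_in = 0.0537 √h_ss ⇒ √h_ss = 0.120/0.0537 = 2.2346.
h_ss = 2.2346² = 4.9936 m. (Since h₀ = 1.91 m < h_ss, the level will rise toward this value.)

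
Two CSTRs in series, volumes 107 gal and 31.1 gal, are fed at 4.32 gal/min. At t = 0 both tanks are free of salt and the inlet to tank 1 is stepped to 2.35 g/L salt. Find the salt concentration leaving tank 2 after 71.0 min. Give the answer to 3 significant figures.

2.16 g/L

Species balance on tank i: dCᵢ/dt = (Cᵢ₋₁ − Cᵢ)/τᵢ with τᵢ = Vᵢ/Q.
τ₁ = 107/4.32 = 24.769 min; τ₂ = 31.1/4.32 = 7.1991 min.
Solving the cascade with C₁(0)=C₂(0)=0 gives C₂(t) = C_in[1 − (τ₁ e^(−t/τ₁) − τ₂ e^(−t/τ₂))/(τ₁ − τ₂)].
At t = 71.0: e^(−t/τ₁) = 0.056895, e^(−t/τ₂) = 5.2098e-05.
C₂ = 2.35·[1 − (24.769·0.056895 − 7.1991·5.2098e-05)/(17.569)] = 2.35·0.91981 = 2.1616 g/L.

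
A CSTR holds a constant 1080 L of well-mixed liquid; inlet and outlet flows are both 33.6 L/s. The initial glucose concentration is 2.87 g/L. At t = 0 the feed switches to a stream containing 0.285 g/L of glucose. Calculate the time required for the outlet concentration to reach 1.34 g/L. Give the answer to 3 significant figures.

28.8 s

Species balance: V dC/dt = Q(C_in − C) ⇒ τ = V/Q = 32.143 s.
C(t) = C_in + (C₀ − C_in) e^(−t/τ). Set C = 1.34 and solve for t:
e^(−t/τ) = (C − C_in)/(C₀ − C_in) = (1.34 − 0.285)/(2.87 − 0.285) = 0.40812
t = −τ ln(…) = 32.143 × 0.89618 = 28.806 s.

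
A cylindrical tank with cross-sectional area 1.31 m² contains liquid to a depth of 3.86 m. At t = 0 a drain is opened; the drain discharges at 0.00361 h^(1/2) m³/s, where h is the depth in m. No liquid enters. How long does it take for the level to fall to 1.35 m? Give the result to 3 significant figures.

Volume balance on the tank: A dh/dt = −0.00361 √h.
Separate and integrate: 2(√h − √h₀) = −(0.00361/A) t.
t = 2A(√h₀ − √h)/0.00361 = 2·1.31·(√3.86 − √1.35)/0.00361
  = 2.6200 × (1.9647 − 1.1619) / 0.00361 = 582.64 s.

583 s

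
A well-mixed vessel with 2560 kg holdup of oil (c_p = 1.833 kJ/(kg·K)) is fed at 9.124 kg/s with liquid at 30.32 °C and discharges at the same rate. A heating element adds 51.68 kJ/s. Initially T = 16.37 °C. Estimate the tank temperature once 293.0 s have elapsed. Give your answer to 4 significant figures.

27.41 °C

Unsteady energy balance on the tank contents: M c_p dT/dt = ṁ c_p (T_in − T) + 51.68.
Rearrange: dT/dt = (T_ss − T)/τ with τ = M/ṁ = 280.579 s and T_ss = T_in + Q̇/(ṁ c_p) = 33.4101 °C.
Integrating: T(t) = T_ss + (T₀ − T_ss) e^(−t/τ).
T(293.0) = 33.4101 + (-17.0401)·e^(−293.0/280.579) = 33.4101 + (-17.0401)·0.351949 = 27.4129 °C.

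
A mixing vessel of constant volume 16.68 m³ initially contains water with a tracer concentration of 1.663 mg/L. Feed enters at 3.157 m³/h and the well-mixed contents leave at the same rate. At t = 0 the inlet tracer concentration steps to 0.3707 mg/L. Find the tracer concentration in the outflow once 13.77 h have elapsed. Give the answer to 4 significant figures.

Accumulation = in − out for the solute gives V dC/dt = Q(C_in − C).
So dC/dt = (C_in − C)/τ with τ = V/Q = 16.68/3.157 = 5.28350 h.
This is linear first-order; C(t) = C_in + (C₀ − C_in) e^(−t/τ).
C(13.77) = 0.3707 + (1.663 − 0.3707)·e^(−13.77/5.28350) = 0.3707 + (1.29230)·0.0738124 = 0.466088 mg/L.

0.4661 mg/L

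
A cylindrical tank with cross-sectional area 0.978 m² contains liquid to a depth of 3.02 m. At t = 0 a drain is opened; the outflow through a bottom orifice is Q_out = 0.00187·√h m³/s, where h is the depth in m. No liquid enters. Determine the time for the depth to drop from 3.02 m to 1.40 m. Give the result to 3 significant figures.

580 s

With no inflow, A dh/dt = −0.00187 √h.
∫ h^(−1/2) dh = −(0.00187/A) ∫ dt, giving 2√h = 2√h₀ − (0.00187/A) t.
t = 2A(√h₀ − √h)/0.00187 = 2·0.978·(√3.02 − √1.40)/0.00187
  = 1.9560 × (1.7378 − 1.1832) / 0.00187 = 580.10 s.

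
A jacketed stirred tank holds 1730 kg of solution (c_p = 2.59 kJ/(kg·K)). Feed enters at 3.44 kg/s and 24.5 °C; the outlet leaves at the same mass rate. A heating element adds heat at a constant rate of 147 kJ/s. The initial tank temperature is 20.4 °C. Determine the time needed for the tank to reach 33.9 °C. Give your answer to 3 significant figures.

Unsteady energy balance on the tank contents: M c_p dT/dt = ṁ c_p (T_in − T) + 147.
τ = M/ṁ = 502.91 s; T_ss = T_in + Q̇/(ṁ c_p) = 40.999 °C.
T(t) = T_ss + (T₀ − T_ss) e^(−t/τ). Set T = 33.9:
e^(−t/τ) = (33.9 − 40.999)/(20.4 − 40.999) = 0.34463
t = −502.91 · ln(0.34463) = 535.74 s.

536 s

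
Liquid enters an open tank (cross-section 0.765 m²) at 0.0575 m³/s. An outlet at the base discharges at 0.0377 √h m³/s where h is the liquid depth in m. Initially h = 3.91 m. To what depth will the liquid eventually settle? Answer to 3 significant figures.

Volume balance on the tank: A dh/dt = Q_in − 0.0377 √h. At steady state dh/dt = 0:
Q_in = 0.0377 √h_ss ⇒ √h_ss = 0.0575/0.0377 = 1.5252.
h_ss = 1.5252² = 2.3262 m. (Since h₀ = 3.91 m > h_ss, the level will fall toward this value.)

2.33 m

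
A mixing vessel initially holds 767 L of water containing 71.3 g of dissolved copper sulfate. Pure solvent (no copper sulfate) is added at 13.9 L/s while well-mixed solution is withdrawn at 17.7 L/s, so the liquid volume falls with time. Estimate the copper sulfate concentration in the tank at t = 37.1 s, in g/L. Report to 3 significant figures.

Let m(t) be the amount of copper sulfate. Volume: V(t) = V₀ + (Q_in − Q_out) t = 767 − 3.8000 t; V(37.1) = 626.02 L.
Species balance (pure solvent in): dm/dt = −Q_out · m/V(t).
dm/m = −Q_out dt/(V₀ − 3.8000 t); integrating gives ln(m/m₀) = −(Q_out/(Q_in−Q_out)) ln(V/V₀).
m = m₀ (V₀/V)^(Q_out/(Q_in−Q_out)) = 71.3 × (767/626.02)^(-4.6579) = 27.684 g.
C = m/V = 27.684/626.02 = 0.044222 g/L.

0.0442 g/L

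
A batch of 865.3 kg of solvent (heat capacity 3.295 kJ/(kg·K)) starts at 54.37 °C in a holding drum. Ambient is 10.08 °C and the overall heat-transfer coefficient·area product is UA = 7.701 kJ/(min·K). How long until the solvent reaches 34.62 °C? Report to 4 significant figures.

218.6 min

Lumped-capacitance energy balance: M c_p dT/dt = UA(T_amb − T).
τ = M c_p/UA = 370.233 min; T_ss = T_amb = 10.0800 °C.
T(t) = T_ss + (T₀ − T_ss)e^(−t/τ); set T = 34.62:
t = −τ ln[(T − T_ss)/(T₀ − T_ss)] = −370.233 · ln(0.554075) = 218.606 min.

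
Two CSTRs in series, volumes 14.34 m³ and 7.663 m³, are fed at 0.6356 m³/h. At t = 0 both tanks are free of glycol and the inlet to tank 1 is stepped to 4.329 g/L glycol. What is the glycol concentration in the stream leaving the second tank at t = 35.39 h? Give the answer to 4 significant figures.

Species balance on tank i: dCᵢ/dt = (Cᵢ₋₁ − Cᵢ)/τᵢ with τᵢ = Vᵢ/Q.
τ₁ = 14.34/0.6356 = 22.5614 h; τ₂ = 7.663/0.6356 = 12.0563 h.
Tank 1: C₁ = C_in(1 − e^(−t/τ₁)). Tank 2 (τ₁ ≠ τ₂): C₂ = C_in[1 − (τ₁ e^(−t/τ₁) − τ₂ e^(−t/τ₂))/(τ₁ − τ₂)].
At t = 35.39: e^(−t/τ₁) = 0.208334, e^(−t/τ₂) = 0.0531101.
C₂ = 4.329·[1 − (22.5614·0.208334 − 12.0563·0.0531101)/(10.5050)] = 4.329·0.613519 = 2.65592 g/L.

2.656 g/L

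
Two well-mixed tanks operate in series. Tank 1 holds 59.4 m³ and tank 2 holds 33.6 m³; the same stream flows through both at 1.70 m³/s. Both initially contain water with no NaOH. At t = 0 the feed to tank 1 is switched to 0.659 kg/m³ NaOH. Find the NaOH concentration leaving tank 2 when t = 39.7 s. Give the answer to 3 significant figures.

Time constants: τᵢ = Vᵢ/Q for each well-mixed tank.
τ₁ = 59.4/1.70 = 34.941 s; τ₂ = 33.6/1.70 = 19.765 s.
Solving the cascade with C₁(0)=C₂(0)=0 gives C₂(t) = C_in[1 − (τ₁ e^(−t/τ₁) − τ₂ e^(−t/τ₂))/(τ₁ − τ₂)].
At t = 39.7: e^(−t/τ₁) = 0.32104, e^(−t/τ₂) = 0.13417.
C₂ = 0.659·[1 − (34.941·0.32104 − 19.765·0.13417)/(15.176)] = 0.659·0.43560 = 0.28706 kg/m³.

0.287 kg/m³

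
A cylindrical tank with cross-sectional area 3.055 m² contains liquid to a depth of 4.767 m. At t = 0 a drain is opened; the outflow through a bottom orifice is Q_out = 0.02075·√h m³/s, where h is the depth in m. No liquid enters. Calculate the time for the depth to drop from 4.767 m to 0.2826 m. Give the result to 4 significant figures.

486.4 s

Volume balance on the tank: A dh/dt = −0.02075 √h.
∫ h^(−1/2) dh = −(0.02075/A) ∫ dt, giving 2√h = 2√h₀ − (0.02075/A) t.
t = 2A(√h₀ − √h)/0.02075 = 2·3.055·(√4.767 − √0.2826)/0.02075
  = 6.11000 × (2.18335 − 0.531601) / 0.02075 = 486.369 s.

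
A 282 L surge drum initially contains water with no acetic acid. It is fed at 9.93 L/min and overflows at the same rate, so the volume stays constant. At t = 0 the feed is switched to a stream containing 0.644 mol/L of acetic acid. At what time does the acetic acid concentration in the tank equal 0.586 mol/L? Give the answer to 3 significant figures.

Transient balance on the dissolved component: V dC/dt = Q(C_in − C), so τ = V/Q = 28.399 min.
C(t) = C_in + (C₀ − C_in) e^(−t/τ). Set C = 0.586 and solve for t:
e^(−t/τ) = (C − C_in)/(C₀ − C_in) = (0.586 − 0.644)/(0 − 0.644) = 0.090062
t = −τ ln(…) = 28.399 × 2.4073 = 68.363 min.

68.4 min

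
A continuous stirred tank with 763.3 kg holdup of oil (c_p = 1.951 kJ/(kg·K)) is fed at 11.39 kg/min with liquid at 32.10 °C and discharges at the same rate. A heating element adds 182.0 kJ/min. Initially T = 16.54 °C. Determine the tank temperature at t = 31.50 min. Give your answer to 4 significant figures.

25.45 °C

M c_p dT/dt = ṁ c_p (T_in − T) + Q̇.
τ = M/ṁ = 67.0149 min; T_ss = T_in + Q̇/(ṁ c_p) = 32.10 + 182.0/(11.39·1.951) = 40.2901 °C.
Solution: T(t) = T_ss + (T₀ − T_ss) e^(−t/τ).
T(31.50) = 40.2901 + (-23.7501)·e^(−31.50/67.0149) = 40.2901 + (-23.7501)·0.624974 = 25.4469 °C.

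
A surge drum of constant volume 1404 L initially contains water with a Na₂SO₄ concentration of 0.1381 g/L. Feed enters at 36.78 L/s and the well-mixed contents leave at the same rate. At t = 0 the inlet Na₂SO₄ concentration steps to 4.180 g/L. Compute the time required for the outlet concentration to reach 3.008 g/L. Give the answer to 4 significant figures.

Mass balance on the solute (V constant): V dC/dt = Q(C_in − C), so τ = V/Q = 38.1729 s.
C(t) = C_in + (C₀ − C_in) e^(−t/τ). Set C = 3.008 and solve for t:
e^(−t/τ) = (C − C_in)/(C₀ − C_in) = (3.008 − 4.180)/(0.1381 − 4.180) = 0.289963
t = −τ ln(…) = 38.1729 × 1.23800 = 47.2582 s.

47.26 s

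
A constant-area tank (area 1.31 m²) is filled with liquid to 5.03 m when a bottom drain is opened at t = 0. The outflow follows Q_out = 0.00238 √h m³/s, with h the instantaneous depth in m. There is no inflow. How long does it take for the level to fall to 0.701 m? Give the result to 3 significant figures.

1550 s

With no inflow, A dh/dt = −0.00238 √h.
Separate and integrate: 2(√h − √h₀) = −(0.00238/A) t.
t = 2A(√h₀ − √h)/0.00238 = 2·1.31·(√5.03 − √0.701)/0.00238
  = 2.6200 × (2.2428 − 0.83726) / 0.00238 = 1547.2 s.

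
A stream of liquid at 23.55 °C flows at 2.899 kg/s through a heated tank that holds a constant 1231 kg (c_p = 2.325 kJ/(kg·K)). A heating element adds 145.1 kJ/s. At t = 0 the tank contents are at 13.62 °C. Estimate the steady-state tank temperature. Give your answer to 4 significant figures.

Unsteady energy balance on the tank contents: M c_p dT/dt = ṁ c_p (T_in − T) + 145.1.
At steady state dT/dt = 0 ⇒ T_ss = T_in + Q̇/(ṁ c_p) = 23.55 + 145.1/(2.899·2.325) = 45.0776 °C.

45.08 °C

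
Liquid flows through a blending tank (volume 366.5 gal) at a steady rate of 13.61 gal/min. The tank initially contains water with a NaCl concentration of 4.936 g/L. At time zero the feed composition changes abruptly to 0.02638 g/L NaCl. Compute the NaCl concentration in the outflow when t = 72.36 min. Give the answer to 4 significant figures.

0.3606 g/L

Species balance on the tank: V dC/dt = Q(C_in − C).
Time constant τ = V/Q = 366.5/13.61 = 26.9287 min.
C approaches C_in exponentially: C(t) = C_in + (C₀ − C_in) e^(−t/τ).
C(72.36) = 0.02638 + (4.936 − 0.02638)·e^(−72.36/26.9287) = 0.02638 + (4.90962)·0.0680786 = 0.360620 g/L.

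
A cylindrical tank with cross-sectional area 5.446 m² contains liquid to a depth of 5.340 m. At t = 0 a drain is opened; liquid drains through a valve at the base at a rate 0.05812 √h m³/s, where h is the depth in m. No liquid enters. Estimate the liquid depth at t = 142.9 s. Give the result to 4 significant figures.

A dh/dt = −Q_out = −0.05812 √h.
∫ h^(−1/2) dh = −(0.05812/A) ∫ dt, giving 2√h = 2√h₀ − (0.05812/A) t.
√h = √5.340 − 0.05812·142.9/(2·5.446) = 2.31084 − 0.762518 = 1.54833.
h = 1.54833² = 2.39731 m.

2.397 m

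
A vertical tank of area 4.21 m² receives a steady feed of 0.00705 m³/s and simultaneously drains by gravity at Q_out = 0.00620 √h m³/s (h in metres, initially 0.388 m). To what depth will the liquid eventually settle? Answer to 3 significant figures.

1.29 m

Volume balance on the tank: A dh/dt = Q_in − 0.00620 √h. At steady state dh/dt = 0:
Q_in = 0.00620 √h_ss ⇒ √h_ss = 0.00705/0.00620 = 1.1371.
h_ss = 1.1371² = 1.2930 m. (Since h₀ = 0.388 m < h_ss, the level will rise toward this value.)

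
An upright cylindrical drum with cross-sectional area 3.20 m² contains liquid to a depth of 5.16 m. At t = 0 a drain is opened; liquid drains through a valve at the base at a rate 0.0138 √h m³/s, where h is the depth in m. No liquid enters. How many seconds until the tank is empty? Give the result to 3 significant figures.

A dh/dt = −Q_out = −0.0138 √h.
This is separable: 2 d(√h)/dt = −0.0138/A, so √h = √h₀ − (0.0138/(2A)) t.
Tank is empty when √h = 0: t_empty = 2A√h₀/0.0138.
t_empty = 2·3.20·√5.16/0.0138 = 6.4000·2.2716/0.0138 = 1053.5 s.

1050 s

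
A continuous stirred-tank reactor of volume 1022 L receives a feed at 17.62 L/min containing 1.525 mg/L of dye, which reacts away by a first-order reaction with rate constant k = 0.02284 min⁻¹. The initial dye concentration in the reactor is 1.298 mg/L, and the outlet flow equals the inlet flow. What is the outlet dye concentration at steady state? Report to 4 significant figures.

0.6560 mg/L

V dC/dt = Q(C_in − C) − k V C.
Steady state (dC/dt = 0): C_ss = Q C_in/(Q + kV) = C_in/(1 + kV/Q).
C_ss = 17.62·1.525/(17.62 + 0.02284·1022) = 26.8705/40.9625 = 0.655978 mg/L.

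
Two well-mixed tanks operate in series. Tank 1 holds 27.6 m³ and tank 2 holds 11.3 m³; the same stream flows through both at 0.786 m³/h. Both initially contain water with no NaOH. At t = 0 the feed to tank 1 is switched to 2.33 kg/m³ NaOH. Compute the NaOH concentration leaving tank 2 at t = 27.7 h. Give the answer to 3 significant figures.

Time constants: τᵢ = Vᵢ/Q for each well-mixed tank.
τ₁ = 27.6/0.786 = 35.115 h; τ₂ = 11.3/0.786 = 14.377 h.
Solving the cascade with C₁(0)=C₂(0)=0 gives C₂(t) = C_in[1 − (τ₁ e^(−t/τ₁) − τ₂ e^(−t/τ₂))/(τ₁ − τ₂)].
At t = 27.7: e^(−t/τ₁) = 0.45437, e^(−t/τ₂) = 0.14562.
C₂ = 2.33·[1 − (35.115·0.45437 − 14.377·0.14562)/(20.738)] = 2.33·0.33159 = 0.77261 kg/m³.

0.773 kg/m³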